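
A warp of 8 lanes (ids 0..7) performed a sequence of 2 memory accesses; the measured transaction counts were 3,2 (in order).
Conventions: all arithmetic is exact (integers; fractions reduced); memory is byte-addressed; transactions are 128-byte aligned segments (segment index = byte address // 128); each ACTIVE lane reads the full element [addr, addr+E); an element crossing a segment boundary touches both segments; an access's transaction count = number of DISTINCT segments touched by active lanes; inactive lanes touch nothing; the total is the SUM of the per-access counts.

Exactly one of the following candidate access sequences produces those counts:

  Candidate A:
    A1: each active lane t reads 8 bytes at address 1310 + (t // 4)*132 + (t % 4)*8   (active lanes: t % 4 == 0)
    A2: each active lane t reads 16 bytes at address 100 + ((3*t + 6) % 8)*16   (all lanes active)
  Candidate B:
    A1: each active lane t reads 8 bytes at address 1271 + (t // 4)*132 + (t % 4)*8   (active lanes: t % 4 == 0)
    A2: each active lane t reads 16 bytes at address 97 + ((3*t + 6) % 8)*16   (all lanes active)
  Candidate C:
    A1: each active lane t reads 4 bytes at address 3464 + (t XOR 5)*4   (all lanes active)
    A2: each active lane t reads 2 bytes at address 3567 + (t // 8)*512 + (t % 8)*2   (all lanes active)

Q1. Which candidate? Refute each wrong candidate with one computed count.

A: A1 gives 2 transactions, not 3
C: A1 gives 1 transaction, not 3
B: all counts match (3,2)

Answer: B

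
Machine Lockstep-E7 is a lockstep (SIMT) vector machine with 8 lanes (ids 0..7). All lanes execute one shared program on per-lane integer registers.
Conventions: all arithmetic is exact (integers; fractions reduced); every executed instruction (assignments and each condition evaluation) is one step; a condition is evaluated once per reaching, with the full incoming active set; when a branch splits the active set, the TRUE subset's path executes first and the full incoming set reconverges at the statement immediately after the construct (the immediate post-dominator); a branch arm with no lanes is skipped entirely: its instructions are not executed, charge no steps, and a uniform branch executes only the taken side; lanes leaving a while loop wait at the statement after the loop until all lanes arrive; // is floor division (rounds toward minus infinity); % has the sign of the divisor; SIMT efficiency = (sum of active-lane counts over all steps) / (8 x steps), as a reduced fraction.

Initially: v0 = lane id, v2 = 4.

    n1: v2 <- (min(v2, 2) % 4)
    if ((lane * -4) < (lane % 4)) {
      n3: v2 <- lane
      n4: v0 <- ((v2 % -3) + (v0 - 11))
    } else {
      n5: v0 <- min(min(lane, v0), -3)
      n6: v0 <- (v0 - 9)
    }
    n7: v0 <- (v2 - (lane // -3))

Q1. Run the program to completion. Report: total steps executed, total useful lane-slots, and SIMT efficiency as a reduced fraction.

Answer: 7 steps, 40 useful, 5/7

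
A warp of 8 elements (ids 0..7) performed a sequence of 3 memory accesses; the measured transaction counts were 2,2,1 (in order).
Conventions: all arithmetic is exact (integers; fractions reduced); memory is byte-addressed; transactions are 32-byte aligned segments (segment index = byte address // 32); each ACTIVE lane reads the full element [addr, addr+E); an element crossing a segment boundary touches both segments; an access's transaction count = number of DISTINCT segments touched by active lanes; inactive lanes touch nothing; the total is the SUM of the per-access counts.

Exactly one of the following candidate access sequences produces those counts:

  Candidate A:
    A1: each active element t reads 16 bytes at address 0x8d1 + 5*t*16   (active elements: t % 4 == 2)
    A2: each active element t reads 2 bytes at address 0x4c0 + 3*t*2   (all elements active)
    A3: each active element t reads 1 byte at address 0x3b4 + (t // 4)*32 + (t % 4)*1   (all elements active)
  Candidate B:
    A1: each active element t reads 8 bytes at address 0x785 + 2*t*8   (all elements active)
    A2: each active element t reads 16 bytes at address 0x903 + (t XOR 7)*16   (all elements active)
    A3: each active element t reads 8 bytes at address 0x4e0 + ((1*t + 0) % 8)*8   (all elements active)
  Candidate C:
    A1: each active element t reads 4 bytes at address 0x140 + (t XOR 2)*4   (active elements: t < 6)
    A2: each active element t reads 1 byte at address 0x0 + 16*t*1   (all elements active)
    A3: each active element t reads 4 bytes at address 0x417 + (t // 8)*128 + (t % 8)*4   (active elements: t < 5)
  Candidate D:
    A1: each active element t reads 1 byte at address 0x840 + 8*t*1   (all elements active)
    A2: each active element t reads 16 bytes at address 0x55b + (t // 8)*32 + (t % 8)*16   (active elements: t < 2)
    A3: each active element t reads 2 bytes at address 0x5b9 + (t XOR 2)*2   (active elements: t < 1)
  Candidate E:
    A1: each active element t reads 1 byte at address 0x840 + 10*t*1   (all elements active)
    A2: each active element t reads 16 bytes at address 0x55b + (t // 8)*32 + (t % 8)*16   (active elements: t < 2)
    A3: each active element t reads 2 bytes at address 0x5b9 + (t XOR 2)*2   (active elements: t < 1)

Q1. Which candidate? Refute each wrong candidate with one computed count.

A: A1 gives 4 transactions, not 2
B: A1 gives 4 transactions, not 2
C: A1 gives 1 transaction, not 2
E: A1 gives 3 transactions, not 2
D: all counts match (2,2,1)

Answer: D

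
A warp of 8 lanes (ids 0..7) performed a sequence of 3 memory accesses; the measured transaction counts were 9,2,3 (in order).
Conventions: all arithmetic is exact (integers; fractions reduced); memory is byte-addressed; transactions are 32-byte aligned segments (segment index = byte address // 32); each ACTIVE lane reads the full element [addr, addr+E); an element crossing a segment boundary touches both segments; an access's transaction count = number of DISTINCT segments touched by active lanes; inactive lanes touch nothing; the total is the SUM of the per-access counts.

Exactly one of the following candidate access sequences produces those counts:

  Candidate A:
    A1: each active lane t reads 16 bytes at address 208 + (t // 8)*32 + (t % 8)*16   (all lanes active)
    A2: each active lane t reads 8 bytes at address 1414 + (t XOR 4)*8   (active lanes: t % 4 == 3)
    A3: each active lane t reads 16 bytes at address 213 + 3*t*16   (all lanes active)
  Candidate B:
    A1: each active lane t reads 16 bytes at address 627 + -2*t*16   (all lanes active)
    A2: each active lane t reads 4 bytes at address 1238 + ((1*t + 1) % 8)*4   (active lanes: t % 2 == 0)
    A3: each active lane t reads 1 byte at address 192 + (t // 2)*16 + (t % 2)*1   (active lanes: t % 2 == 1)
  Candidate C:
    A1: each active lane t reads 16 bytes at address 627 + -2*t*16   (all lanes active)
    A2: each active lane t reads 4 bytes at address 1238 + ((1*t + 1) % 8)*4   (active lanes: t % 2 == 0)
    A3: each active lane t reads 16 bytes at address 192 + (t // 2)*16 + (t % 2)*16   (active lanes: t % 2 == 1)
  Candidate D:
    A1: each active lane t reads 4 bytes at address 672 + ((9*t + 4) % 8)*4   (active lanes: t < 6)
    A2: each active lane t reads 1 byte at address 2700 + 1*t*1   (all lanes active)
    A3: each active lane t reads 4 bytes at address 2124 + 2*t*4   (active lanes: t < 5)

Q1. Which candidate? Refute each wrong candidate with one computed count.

A: A1 gives 5 transactions, not 9
B: A3 gives 2 transactions, not 3
D: A1 gives 1 transaction, not 9
C: all counts match (9,2,3)

Answer: C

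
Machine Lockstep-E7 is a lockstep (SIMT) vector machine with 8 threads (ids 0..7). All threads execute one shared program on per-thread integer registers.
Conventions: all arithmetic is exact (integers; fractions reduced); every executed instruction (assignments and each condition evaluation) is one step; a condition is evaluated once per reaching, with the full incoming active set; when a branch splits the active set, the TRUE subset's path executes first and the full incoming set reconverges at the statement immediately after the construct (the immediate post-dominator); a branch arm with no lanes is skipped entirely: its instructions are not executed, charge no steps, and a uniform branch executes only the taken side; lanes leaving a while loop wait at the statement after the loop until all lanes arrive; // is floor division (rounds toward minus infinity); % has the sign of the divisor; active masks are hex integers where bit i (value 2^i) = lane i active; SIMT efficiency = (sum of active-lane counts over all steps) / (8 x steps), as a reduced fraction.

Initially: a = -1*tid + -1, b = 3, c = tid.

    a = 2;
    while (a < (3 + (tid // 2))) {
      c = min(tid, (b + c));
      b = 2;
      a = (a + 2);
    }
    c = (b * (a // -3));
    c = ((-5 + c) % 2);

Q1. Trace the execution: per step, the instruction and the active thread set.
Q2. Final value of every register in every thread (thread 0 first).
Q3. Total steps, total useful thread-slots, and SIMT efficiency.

step 0: a <- 2                       0xff
step 1: eval (a < (3 + (tid // 2)))  0xff
step 2: c <- min(tid, (b + c))       0xff
step 3: b <- 2                       0xff
step 4: a <- (a + 2)                 0xff
step 5: eval (a < (3 + (tid // 2)))  0xff
step 6: c <- min(tid, (b + c))       0xf0
step 7: b <- 2                       0xf0
step 8: a <- (a + 2)                 0xf0
step 9: eval (a < (3 + (tid // 2)))  0xf0
step 10: c <- (b * (a // -3))         0xff
step 11: c <- ((-5 + c) % 2)          0xff

Answer: 12 steps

a: 4,4,4,4,6,6,6,6
b: 2,2,2,2,2,2,2,2
c: 1,1,1,1,1,1,1,1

steps = 12; useful = 80; efficiency = 80/96 = 5/6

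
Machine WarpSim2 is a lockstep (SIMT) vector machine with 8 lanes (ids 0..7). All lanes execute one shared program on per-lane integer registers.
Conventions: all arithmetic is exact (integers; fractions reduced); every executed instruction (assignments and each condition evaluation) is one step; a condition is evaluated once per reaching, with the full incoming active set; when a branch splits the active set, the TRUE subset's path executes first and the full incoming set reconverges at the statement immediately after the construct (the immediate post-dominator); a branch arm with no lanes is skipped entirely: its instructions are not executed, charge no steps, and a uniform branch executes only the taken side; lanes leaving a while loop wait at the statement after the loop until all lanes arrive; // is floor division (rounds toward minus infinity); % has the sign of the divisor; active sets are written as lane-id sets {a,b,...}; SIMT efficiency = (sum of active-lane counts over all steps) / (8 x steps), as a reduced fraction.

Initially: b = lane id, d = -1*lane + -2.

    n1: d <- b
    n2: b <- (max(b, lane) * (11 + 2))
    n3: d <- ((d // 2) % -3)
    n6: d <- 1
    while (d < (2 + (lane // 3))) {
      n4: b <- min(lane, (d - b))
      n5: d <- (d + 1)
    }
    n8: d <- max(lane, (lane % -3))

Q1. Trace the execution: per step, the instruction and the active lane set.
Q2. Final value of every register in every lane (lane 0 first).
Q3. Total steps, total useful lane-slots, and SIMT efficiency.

step 0: d <- b                       {0,1,2,3,4,5,6,7}
step 1: b <- (max(b, lane) * (11 + 2)) {0,1,2,3,4,5,6,7}
step 2: d <- ((d // 2) % -3)         {0,1,2,3,4,5,6,7}
step 3: d <- 1                       {0,1,2,3,4,5,6,7}
step 4: eval (d < (2 + (lane // 3))) {0,1,2,3,4,5,6,7}
step 5: b <- min(lane, (d - b))      {0,1,2,3,4,5,6,7}
step 6: d <- (d + 1)                 {0,1,2,3,4,5,6,7}
step 7: eval (d < (2 + (lane // 3))) {0,1,2,3,4,5,6,7}
step 8: b <- min(lane, (d - b))      {3,4,5,6,7}
step 9: d <- (d + 1)                 {3,4,5,6,7}
step 10: eval (d < (2 + (lane // 3))) {3,4,5,6,7}
step 11: b <- min(lane, (d - b))      {6,7}
step 12: d <- (d + 1)                 {6,7}
step 13: eval (d < (2 + (lane // 3))) {6,7}
step 14: d <- max(lane, (lane % -3))  {0,1,2,3,4,5,6,7}

Answer: 15 steps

b: 0,-12,-25,3,4,5,-3,-4
d: 0,1,2,3,4,5,6,7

steps = 15; useful = 93; efficiency = 93/120 = 31/40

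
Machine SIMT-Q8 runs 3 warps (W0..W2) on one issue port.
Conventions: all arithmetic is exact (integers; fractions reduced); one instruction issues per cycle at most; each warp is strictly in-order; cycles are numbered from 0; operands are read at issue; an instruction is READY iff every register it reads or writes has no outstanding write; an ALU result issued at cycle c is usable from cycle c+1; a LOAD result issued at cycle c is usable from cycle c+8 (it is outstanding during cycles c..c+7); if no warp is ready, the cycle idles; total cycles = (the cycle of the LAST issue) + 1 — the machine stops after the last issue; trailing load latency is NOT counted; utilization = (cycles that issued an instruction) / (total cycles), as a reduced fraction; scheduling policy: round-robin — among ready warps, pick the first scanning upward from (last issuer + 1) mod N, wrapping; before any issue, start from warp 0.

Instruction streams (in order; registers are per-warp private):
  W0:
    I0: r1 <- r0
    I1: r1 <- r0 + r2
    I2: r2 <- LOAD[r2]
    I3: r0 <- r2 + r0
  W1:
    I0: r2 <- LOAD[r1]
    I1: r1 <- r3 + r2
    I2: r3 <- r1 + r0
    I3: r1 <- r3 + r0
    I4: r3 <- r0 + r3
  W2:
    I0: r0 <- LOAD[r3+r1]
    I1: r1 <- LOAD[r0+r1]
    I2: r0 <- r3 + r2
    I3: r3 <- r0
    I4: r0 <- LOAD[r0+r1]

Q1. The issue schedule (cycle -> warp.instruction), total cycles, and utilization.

cycle 0: W0.I0
cycle 1: W1.I0
cycle 2: W2.I0
cycle 3: W0.I1
cycle 4: W0.I2
cycle 5: idle
cycle 6: idle
cycle 7: idle
cycle 8: idle
cycle 9: W1.I1
cycle 10: W2.I1
cycle 11: W1.I2
cycle 12: W2.I2
cycle 13: W0.I3
cycle 14: W1.I3
cycle 15: W2.I3
cycle 16: W1.I4
cycle 17: idle
cycle 18: W2.I4

Answer: 19 cycles, utilization 14/19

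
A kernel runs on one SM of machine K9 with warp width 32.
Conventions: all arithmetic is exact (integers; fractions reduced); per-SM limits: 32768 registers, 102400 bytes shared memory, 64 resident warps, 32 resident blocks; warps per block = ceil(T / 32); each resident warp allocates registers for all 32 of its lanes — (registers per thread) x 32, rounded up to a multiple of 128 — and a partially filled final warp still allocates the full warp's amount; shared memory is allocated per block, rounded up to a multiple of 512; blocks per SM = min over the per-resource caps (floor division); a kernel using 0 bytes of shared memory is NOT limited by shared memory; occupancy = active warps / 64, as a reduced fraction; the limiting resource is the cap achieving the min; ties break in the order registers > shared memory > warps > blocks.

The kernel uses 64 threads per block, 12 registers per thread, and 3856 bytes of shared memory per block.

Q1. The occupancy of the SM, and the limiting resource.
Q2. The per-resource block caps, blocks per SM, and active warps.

Answer: occupancy 25/32, limited by shared memory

registers: 42 blocks
shared memory: 25 blocks
warps: 32 blocks
blocks: 32 blocks

Answer: 25 blocks, 50 active warps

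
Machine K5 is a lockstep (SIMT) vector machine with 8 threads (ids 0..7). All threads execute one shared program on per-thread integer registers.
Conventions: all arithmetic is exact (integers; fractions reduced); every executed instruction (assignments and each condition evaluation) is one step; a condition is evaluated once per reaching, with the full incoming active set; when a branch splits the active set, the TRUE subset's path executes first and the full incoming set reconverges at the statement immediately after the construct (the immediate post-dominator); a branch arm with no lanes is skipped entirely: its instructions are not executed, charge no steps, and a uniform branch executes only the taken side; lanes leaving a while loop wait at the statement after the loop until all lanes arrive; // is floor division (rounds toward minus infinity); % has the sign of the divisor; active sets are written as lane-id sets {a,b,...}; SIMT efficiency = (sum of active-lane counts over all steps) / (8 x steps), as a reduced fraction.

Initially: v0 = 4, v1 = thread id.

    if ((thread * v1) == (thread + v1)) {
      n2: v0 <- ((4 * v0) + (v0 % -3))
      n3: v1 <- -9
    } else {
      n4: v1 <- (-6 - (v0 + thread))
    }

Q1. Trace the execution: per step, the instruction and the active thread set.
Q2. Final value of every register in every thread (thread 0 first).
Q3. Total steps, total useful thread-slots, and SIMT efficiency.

step 0: eval ((thread * v1) == (thread + v1)) {0,1,2,3,4,5,6,7}
step 1: v0 <- ((4 * v0) + (v0 % -3)) {0,2}
step 2: v1 <- -9                     {0,2}
step 3: v1 <- (-6 - (v0 + thread))   {1,3,4,5,6,7}

Answer: 4 steps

v0: 14,4,14,4,4,4,4,4
v1: -9,-11,-9,-13,-14,-15,-16,-17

steps = 4; useful = 18; efficiency = 18/32 = 9/16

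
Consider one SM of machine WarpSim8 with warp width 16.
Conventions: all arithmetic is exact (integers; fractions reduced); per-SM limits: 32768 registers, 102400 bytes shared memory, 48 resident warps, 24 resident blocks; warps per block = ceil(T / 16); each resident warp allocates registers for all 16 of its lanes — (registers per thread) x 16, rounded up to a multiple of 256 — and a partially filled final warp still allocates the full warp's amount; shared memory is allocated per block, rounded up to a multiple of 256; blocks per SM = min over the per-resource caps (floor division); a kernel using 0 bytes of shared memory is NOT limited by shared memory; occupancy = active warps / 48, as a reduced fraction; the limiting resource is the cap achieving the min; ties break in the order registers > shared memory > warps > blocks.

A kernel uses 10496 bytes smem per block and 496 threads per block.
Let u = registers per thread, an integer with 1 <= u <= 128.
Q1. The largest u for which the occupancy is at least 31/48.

Answer: u = 64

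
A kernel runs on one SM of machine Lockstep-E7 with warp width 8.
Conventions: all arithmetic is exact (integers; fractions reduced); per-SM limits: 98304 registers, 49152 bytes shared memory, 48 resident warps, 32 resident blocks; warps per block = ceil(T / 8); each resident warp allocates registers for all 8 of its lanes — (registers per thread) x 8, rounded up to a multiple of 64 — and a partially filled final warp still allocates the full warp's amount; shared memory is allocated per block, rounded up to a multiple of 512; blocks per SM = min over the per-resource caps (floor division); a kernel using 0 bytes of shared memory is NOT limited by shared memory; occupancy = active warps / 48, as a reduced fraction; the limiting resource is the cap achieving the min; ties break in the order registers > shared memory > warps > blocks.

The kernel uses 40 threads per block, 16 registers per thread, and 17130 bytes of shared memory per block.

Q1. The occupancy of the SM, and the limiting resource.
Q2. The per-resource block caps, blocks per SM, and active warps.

Answer: occupancy 5/24, limited by shared memory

registers: 153 blocks
shared memory: 2 blocks
warps: 9 blocks
blocks: 32 blocks

Answer: 2 blocks, 10 active warps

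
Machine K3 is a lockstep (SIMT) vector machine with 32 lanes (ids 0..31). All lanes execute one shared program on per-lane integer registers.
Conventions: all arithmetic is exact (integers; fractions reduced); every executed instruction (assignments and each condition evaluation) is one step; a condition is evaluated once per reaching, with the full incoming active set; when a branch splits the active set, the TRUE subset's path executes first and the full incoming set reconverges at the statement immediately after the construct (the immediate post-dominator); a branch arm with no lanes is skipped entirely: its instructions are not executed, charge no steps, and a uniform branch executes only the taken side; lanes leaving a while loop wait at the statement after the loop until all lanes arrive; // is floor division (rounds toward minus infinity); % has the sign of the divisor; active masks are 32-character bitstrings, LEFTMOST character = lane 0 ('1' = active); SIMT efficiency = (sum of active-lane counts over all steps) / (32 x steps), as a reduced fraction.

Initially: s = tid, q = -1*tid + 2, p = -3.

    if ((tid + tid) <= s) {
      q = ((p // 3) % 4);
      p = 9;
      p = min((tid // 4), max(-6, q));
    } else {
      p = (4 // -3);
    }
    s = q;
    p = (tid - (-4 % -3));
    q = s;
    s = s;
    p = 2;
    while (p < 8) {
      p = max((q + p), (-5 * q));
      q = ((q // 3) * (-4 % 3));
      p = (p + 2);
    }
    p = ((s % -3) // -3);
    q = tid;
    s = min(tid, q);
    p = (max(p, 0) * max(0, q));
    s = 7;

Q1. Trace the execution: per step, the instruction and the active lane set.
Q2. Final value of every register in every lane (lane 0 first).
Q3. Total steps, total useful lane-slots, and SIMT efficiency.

step 0: eval ((tid + tid) <= s)      11111111111111111111111111111111
step 1: q <- ((p // 3) % 4)          10000000000000000000000000000000
step 2: p <- 9                       10000000000000000000000000000000
step 3: p <- min((tid // 4), max(-6, q)) 10000000000000000000000000000000
step 4: p <- (4 // -3)               01111111111111111111111111111111
step 5: s <- q                       11111111111111111111111111111111
step 6: p <- (tid - (-4 % -3))       11111111111111111111111111111111
step 7: q <- s                       11111111111111111111111111111111
step 8: s <- s                       11111111111111111111111111111111
step 9: p <- 2                       11111111111111111111111111111111
step 10: eval (p < 8)                 11111111111111111111111111111111
step 11: p <- max((q + p), (-5 * q))  11111111111111111111111111111111
step 12: q <- ((q // 3) * (-4 % 3))   11111111111111111111111111111111
step 13: p <- (p + 2)                 11111111111111111111111111111111
step 14: eval (p < 8)                 11111111111111111111111111111111
step 15: p <- max((q + p), (-5 * q))  11110000000000000000000000000000
step 16: q <- ((q // 3) * (-4 % 3))   11110000000000000000000000000000
step 17: p <- (p + 2)                 11110000000000000000000000000000
step 18: eval (p < 8)                 11110000000000000000000000000000
step 19: p <- max((q + p), (-5 * q))  01100000000000000000000000000000
step 20: q <- ((q // 3) * (-4 % 3))   01100000000000000000000000000000
step 21: p <- (p + 2)                 01100000000000000000000000000000
step 22: eval (p < 8)                 01100000000000000000000000000000
step 23: p <- ((s % -3) // -3)        11111111111111111111111111111111
step 24: q <- tid                     11111111111111111111111111111111
step 25: s <- min(tid, q)             11111111111111111111111111111111
step 26: p <- (max(p, 0) * max(0, q)) 11111111111111111111111111111111
step 27: s <- 7                       11111111111111111111111111111111

Answer: 28 steps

s: 7,7,7,7,7,7,7,7,7,7,7,7,7,7,7,7,7,7,7,7,7,7,7,7,7,7,7,7,7,7,7,7
q: 0,1,2,3,4,5,6,7,8,9,10,11,12,13,14,15,16,17,18,19,20,21,22,23,24,25,26,27,28,29,30,31
p: 0,0,0,0,0,0,0,0,0,0,0,0,0,0,0,0,0,0,0,0,0,0,0,0,0,0,0,0,0,0,0,0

steps = 28; useful = 570; efficiency = 570/896 = 285/448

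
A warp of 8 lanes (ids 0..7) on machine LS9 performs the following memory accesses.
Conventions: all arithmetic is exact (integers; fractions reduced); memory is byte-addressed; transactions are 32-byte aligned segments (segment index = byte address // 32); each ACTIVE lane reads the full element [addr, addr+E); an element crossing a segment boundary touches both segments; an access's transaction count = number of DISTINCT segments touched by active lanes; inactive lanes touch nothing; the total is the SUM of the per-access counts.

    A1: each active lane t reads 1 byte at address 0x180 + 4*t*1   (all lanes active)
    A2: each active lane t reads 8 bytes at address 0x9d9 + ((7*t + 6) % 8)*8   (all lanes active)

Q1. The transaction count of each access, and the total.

A1: 1 transaction
A2: 3 transactions

Answer: 1,3; total 4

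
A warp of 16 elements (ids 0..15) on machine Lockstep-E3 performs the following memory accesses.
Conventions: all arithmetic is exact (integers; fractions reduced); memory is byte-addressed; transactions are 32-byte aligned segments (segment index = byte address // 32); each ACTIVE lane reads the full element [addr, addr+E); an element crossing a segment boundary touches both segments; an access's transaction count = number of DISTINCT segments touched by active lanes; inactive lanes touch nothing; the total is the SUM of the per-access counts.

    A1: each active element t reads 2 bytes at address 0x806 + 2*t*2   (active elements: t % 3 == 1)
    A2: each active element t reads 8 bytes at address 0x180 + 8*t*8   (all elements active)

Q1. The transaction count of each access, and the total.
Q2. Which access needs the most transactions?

A1: 2 transactions
A2: 16 transactions

Answer: 2,16; total 18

Answer: A2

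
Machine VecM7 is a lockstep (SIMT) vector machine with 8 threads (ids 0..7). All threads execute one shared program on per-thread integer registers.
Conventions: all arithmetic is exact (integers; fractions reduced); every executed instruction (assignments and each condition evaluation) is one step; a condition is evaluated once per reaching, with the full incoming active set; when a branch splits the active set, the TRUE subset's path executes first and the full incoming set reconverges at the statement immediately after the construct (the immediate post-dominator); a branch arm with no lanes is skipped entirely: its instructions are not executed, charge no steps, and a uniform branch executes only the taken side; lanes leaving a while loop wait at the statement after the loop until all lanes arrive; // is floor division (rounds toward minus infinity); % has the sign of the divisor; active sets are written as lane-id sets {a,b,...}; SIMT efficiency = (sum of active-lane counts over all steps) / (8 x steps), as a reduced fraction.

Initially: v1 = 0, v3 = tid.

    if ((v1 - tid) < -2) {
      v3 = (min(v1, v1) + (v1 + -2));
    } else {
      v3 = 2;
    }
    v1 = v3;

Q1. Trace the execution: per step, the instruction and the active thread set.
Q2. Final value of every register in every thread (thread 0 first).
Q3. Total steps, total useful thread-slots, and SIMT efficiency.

step 0: eval ((v1 - tid) < -2)       {0,1,2,3,4,5,6,7}
step 1: v3 <- (min(v1, v1) + (v1 + -2)) {3,4,5,6,7}
step 2: v3 <- 2                      {0,1,2}
step 3: v1 <- v3                     {0,1,2,3,4,5,6,7}

Answer: 4 steps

v1: 2,2,2,-2,-2,-2,-2,-2
v3: 2,2,2,-2,-2,-2,-2,-2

steps = 4; useful = 24; efficiency = 24/32 = 3/4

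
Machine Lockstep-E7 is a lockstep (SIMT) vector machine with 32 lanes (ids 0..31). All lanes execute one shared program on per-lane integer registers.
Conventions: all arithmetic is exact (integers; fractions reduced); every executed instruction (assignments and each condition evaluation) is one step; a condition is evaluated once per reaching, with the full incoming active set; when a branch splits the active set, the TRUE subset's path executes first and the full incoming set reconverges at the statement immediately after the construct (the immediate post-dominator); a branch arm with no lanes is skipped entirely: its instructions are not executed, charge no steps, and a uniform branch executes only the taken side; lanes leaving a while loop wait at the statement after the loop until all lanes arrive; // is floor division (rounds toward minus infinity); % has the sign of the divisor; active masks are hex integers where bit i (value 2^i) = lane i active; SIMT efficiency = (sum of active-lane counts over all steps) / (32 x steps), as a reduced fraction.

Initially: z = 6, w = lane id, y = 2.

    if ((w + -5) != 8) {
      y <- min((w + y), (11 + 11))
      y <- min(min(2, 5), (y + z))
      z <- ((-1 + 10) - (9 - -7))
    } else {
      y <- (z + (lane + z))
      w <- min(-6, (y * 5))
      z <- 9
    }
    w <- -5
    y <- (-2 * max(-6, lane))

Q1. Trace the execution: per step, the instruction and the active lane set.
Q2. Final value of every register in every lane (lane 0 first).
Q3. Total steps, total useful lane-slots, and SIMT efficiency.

step 0: eval ((w + -5) != 8)         0xffffffff
step 1: y <- min((w + y), (11 + 11)) 0xffffdfff
step 2: y <- min(min(2, 5), (y + z)) 0xffffdfff
step 3: z <- ((-1 + 10) - (9 - -7))  0xffffdfff
step 4: y <- (z + (lane + z))        0x00002000
step 5: w <- min(-6, (y * 5))        0x00002000
step 6: z <- 9                       0x00002000
step 7: w <- -5                      0xffffffff
step 8: y <- (-2 * max(-6, lane))    0xffffffff

Answer: 9 steps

z: -7,-7,-7,-7,-7,-7,-7,-7,-7,-7,-7,-7,-7,9,-7,-7,-7,-7,-7,-7,-7,-7,-7,-7,-7,-7,-7,-7,-7,-7,-7,-7
w: -5,-5,-5,-5,-5,-5,-5,-5,-5,-5,-5,-5,-5,-5,-5,-5,-5,-5,-5,-5,-5,-5,-5,-5,-5,-5,-5,-5,-5,-5,-5,-5
y: 0,-2,-4,-6,-8,-10,-12,-14,-16,-18,-20,-22,-24,-26,-28,-30,-32,-34,-36,-38,-40,-42,-44,-46,-48,-50,-52,-54,-56,-58,-60,-62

steps = 9; useful = 192; efficiency = 192/288 = 2/3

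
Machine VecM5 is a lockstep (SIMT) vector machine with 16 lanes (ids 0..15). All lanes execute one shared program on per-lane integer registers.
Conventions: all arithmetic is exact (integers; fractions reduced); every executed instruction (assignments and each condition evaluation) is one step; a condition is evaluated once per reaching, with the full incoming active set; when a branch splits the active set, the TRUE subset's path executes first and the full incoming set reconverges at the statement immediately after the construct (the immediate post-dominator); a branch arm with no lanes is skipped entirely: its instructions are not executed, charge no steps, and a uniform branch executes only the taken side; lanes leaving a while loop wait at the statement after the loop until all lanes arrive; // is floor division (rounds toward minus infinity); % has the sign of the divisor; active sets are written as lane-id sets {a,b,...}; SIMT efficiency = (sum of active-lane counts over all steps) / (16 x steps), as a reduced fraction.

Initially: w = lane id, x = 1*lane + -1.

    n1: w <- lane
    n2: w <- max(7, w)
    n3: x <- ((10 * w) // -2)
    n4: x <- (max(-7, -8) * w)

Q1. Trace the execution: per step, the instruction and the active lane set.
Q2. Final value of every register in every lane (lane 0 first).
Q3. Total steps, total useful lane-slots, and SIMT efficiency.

step 0: w <- lane                    {0,1,2,3,4,5,6,7,8,9,10,11,12,13,14,15}
step 1: w <- max(7, w)               {0,1,2,3,4,5,6,7,8,9,10,11,12,13,14,15}
step 2: x <- ((10 * w) // -2)        {0,1,2,3,4,5,6,7,8,9,10,11,12,13,14,15}
step 3: x <- (max(-7, -8) * w)       {0,1,2,3,4,5,6,7,8,9,10,11,12,13,14,15}

Answer: 4 steps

w: 7,7,7,7,7,7,7,7,8,9,10,11,12,13,14,15
x: -49,-49,-49,-49,-49,-49,-49,-49,-56,-63,-70,-77,-84,-91,-98,-105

steps = 4; useful = 64; efficiency = 64/64 = 1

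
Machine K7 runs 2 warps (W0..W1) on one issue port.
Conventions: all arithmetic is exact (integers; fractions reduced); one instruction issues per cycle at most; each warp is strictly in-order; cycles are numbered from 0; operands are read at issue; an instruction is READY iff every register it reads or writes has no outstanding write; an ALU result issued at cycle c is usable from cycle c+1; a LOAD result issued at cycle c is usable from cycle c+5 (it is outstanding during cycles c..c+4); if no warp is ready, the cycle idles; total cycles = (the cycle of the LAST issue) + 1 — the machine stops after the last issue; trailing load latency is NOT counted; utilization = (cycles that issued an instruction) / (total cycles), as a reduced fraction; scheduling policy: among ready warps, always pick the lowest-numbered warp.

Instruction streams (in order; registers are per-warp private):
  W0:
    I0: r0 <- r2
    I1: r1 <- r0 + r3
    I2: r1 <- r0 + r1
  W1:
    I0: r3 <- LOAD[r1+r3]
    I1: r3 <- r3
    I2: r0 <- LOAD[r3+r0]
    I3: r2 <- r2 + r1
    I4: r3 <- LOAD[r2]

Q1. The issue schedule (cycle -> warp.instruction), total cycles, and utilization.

cycle 0: W0.I0
cycle 1: W0.I1
cycle 2: W0.I2
cycle 3: W1.I0
cycle 4: idle
cycle 5: idle
cycle 6: idle
cycle 7: idle
cycle 8: W1.I1
cycle 9: W1.I2
cycle 10: W1.I3
cycle 11: W1.I4

Answer: 12 cycles, utilization 2/3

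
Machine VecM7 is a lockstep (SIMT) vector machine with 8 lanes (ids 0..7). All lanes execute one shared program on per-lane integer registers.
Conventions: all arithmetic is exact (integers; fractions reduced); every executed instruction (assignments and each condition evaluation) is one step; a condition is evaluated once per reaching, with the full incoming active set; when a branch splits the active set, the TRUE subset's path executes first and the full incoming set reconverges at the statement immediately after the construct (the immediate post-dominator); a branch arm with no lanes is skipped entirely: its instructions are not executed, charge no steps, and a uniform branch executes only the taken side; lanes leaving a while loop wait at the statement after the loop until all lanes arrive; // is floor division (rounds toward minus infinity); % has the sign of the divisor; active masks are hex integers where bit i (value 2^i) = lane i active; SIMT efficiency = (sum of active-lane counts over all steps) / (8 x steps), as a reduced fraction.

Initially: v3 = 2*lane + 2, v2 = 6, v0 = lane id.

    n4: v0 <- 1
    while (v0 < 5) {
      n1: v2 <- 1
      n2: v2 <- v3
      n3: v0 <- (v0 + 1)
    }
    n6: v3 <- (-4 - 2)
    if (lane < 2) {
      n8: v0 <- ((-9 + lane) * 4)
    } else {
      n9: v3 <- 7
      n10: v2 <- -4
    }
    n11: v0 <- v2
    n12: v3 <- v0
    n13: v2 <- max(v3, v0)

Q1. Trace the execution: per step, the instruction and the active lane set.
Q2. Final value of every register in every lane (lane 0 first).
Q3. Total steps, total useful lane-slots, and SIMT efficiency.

step 0: v0 <- 1                      0xff
step 1: eval (v0 < 5)                0xff
step 2: v2 <- 1                      0xff
step 3: v2 <- v3                     0xff
step 4: v0 <- (v0 + 1)               0xff
step 5: eval (v0 < 5)                0xff
step 6: v2 <- 1                      0xff
step 7: v2 <- v3                     0xff
step 8: v0 <- (v0 + 1)               0xff
step 9: eval (v0 < 5)                0xff
step 10: v2 <- 1                      0xff
step 11: v2 <- v3                     0xff
step 12: v0 <- (v0 + 1)               0xff
step 13: eval (v0 < 5)                0xff
step 14: v2 <- 1                      0xff
step 15: v2 <- v3                     0xff
step 16: v0 <- (v0 + 1)               0xff
step 17: eval (v0 < 5)                0xff
step 18: v3 <- (-4 - 2)               0xff
step 19: eval (lane < 2)              0xff
step 20: v0 <- ((-9 + lane) * 4)      0x03
step 21: v3 <- 7                      0xfc
step 22: v2 <- -4                     0xfc
step 23: v0 <- v2                     0xff
step 24: v3 <- v0                     0xff
step 25: v2 <- max(v3, v0)            0xff

Answer: 26 steps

v3: 2,4,-4,-4,-4,-4,-4,-4
v2: 2,4,-4,-4,-4,-4,-4,-4
v0: 2,4,-4,-4,-4,-4,-4,-4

steps = 26; useful = 198; efficiency = 198/208 = 99/104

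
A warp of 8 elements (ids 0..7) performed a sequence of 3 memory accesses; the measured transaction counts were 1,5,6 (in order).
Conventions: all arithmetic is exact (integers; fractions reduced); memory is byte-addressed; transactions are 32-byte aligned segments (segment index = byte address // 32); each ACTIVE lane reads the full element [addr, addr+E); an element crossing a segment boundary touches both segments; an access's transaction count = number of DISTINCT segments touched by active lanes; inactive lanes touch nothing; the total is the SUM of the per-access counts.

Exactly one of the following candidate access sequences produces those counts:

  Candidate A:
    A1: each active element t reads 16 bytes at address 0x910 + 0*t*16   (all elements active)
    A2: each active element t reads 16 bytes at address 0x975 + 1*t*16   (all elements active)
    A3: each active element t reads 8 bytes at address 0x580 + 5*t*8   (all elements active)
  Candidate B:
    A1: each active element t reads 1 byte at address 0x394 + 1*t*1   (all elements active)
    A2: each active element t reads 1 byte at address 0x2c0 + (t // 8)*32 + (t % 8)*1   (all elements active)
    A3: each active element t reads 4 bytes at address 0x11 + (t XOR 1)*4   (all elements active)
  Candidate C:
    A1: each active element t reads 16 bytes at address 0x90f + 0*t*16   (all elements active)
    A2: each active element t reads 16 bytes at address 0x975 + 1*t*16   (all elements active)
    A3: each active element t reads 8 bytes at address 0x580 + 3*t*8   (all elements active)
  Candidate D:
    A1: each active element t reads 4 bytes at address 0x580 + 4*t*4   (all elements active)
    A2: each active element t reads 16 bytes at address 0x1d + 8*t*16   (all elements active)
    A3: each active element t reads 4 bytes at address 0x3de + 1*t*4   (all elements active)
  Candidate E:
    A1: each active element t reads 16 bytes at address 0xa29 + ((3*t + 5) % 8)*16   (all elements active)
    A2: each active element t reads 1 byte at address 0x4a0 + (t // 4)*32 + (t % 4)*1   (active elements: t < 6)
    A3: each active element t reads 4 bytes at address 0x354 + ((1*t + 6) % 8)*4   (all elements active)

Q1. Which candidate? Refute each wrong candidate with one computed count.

A: A3 gives 8 transactions, not 6
B: A2 gives 1 transaction, not 5
D: A1 gives 4 transactions, not 1
E: A1 gives 5 transactions, not 1
C: all counts match (1,5,6)

Answer: C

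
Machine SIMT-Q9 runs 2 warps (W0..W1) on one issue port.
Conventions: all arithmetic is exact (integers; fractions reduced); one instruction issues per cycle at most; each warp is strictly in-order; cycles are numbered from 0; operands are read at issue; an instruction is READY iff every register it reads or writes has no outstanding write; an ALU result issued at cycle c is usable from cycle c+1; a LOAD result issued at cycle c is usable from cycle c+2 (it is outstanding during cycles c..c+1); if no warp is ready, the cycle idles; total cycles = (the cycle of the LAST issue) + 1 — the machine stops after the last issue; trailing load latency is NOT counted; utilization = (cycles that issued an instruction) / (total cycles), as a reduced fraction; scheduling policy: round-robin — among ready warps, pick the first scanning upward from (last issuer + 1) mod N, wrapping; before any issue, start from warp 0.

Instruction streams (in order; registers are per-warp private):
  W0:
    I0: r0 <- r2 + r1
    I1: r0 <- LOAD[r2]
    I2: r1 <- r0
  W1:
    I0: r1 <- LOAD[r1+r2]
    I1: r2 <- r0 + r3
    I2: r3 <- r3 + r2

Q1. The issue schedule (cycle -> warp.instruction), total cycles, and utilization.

cycle 0: W0.I0
cycle 1: W1.I0
cycle 2: W0.I1
cycle 3: W1.I1
cycle 4: W0.I2
cycle 5: W1.I2

Answer: 6 cycles, utilization 1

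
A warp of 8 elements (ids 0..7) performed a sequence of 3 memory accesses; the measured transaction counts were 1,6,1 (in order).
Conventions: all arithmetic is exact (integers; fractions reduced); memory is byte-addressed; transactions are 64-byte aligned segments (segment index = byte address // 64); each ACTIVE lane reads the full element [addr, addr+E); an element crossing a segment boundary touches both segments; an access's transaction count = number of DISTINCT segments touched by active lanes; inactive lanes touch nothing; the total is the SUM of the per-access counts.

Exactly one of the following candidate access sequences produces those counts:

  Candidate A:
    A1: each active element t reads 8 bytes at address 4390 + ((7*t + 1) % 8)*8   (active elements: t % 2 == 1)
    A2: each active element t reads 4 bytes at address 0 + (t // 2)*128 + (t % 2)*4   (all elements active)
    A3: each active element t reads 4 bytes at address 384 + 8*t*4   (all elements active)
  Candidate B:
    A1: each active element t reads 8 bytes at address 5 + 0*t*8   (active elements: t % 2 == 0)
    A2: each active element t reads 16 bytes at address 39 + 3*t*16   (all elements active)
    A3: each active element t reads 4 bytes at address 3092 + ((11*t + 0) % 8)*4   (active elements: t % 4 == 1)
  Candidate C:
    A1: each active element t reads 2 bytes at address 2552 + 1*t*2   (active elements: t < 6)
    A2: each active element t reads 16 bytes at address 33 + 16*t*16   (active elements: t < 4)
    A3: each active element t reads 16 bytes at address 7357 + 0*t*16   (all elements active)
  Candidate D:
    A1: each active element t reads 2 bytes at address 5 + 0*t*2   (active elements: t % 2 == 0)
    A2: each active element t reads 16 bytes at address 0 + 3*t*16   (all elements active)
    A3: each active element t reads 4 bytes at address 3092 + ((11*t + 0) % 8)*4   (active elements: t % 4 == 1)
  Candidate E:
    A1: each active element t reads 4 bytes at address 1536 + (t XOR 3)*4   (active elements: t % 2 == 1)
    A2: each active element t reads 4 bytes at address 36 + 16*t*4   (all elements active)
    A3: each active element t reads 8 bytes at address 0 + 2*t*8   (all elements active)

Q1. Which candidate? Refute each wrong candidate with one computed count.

A: A1 gives 2 transactions, not 1
B: A2 gives 7 transactions, not 6
C: A1 gives 2 transactions, not 1
E: A2 gives 8 transactions, not 6
D: all counts match (1,6,1)

Answer: D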